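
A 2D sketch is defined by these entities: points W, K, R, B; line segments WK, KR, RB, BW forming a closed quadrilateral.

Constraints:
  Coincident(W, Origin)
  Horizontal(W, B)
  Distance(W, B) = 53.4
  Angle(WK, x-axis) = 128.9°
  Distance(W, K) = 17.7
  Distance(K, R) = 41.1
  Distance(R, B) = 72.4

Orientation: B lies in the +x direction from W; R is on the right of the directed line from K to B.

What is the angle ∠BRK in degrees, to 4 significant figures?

64.32°

Checks: |KR| = 41.10 ✓; |RB| = 72.40 ✓.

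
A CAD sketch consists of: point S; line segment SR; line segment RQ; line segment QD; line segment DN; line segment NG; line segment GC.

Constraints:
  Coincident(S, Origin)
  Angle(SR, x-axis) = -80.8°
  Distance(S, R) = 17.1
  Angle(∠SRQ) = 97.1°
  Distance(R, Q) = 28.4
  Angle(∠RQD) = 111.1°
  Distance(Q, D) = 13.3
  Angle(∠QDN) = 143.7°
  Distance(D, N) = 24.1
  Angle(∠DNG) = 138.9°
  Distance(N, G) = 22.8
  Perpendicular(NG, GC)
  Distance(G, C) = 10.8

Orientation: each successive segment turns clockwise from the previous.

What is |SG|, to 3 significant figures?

32.9

S is at the origin; SR runs at -80.8° with length 17.1, so R = (2.73, -16.9). ∠SRQ = 97.1° gives RQ at -164° from the x-axis; with |RQ| = 28.4, Q = (-24.5, -24.9). ∠RQD = 111.1° gives QD at 127° from the x-axis; with |QD| = 13.3, D = (-32.6, -14.3). ∠QDN = 143.7° gives DN at 91.1° from the x-axis; with |DN| = 24.1, N = (-33.1, 9.81). ∠DNG = 138.9° gives NG at 50.0° from the x-axis; with |NG| = 22.8, G = (-18.4, 27.3). Then |SG| = |G − S| = 32.9.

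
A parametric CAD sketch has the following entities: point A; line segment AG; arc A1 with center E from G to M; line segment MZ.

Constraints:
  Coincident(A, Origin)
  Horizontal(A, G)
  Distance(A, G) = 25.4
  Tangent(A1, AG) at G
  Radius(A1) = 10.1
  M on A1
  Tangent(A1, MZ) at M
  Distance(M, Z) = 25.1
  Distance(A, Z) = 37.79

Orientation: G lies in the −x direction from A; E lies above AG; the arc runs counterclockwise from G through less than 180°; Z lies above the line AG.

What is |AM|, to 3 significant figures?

18.2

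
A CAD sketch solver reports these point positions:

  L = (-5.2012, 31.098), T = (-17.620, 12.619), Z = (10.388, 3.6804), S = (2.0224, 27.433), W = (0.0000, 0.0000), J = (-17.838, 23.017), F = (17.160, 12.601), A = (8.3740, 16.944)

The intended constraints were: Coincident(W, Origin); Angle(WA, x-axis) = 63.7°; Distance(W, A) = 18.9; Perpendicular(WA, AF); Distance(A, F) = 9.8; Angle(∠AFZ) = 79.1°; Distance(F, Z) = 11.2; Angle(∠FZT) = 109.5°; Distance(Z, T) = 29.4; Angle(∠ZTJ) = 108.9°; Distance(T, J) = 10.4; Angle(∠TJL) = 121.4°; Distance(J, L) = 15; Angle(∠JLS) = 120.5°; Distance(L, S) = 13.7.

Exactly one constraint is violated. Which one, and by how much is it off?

Distance(L, S) = 13.7 — off by 5.60.

W = (0.00, 0.00) ✓; WA at 63.70° ✓; |WA| = 18.90 ✓; ∠(WA, AF) = 90.00° ✓; |AF| = 9.801 ✓; ∠AFZ = 79.10° ✓; |FZ| = 11.20 ✓; ∠FZT = 109.5° ✓; |ZT| = 29.40 ✓; ∠ZTJ = 108.9° ✓; |TJ| = 10.40 ✓; ∠TJL = 121.4° ✓; |JL| = 15.00 ✓; ∠JLS = 120.5° ✓; |LS| = 8.100 ✗.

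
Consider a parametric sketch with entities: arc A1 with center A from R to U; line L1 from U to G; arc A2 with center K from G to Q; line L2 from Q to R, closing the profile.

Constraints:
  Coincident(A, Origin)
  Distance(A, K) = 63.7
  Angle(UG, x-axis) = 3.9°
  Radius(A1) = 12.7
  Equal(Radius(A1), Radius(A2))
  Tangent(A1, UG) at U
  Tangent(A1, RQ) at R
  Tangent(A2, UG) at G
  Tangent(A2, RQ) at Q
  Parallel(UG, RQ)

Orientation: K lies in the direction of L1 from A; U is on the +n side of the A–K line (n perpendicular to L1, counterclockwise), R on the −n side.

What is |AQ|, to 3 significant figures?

65.0

Tangency of A1 to both parallel lines with radius 12.7 puts U and R at A ± 12.7·n: U = (-0.864, 12.7), R = (0.864, -12.7). Equal radii place G and Q the same way about K: G = K + 12.7·n = (62.7, 17.0), Q = K − 12.7·n = (64.4, -8.34). Then |AQ| = |Q − A| = 65.0.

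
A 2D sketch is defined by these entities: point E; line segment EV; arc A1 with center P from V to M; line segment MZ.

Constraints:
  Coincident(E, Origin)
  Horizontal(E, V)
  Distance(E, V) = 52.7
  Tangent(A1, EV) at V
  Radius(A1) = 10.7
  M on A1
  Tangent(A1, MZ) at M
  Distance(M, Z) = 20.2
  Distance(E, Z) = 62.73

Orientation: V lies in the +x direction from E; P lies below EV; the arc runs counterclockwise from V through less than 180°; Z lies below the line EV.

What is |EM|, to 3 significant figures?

46.1

Checks: |PM| = 10.70 ✓; ∠(PM, MZ) = 90.00° ✓; |MZ| = 20.20 ✓; |EZ| = 62.73 ✓.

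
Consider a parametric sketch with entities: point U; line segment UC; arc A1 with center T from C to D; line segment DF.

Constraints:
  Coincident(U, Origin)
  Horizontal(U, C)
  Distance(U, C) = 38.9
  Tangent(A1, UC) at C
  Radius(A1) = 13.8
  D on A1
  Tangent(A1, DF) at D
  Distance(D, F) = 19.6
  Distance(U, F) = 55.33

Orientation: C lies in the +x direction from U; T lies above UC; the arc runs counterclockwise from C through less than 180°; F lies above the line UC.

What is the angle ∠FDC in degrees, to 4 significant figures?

119.3°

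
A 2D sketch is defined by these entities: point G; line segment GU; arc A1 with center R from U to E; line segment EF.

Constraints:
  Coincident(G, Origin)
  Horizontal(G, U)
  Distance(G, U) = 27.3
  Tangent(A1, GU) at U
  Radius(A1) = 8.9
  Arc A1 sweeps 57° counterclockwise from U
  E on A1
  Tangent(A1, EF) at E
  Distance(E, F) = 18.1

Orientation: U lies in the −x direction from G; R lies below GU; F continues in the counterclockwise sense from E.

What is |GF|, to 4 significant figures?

48.59

G is at the origin; G and U share the same y with |GU| = 27.3 and U on the −x side, so U = (-27.30, 0.000). Since A1 is tangent to GU there, RU ⟂ GU, so R = U + (0, -8.9) = (-27.30, -8.900). On A1, U sits at bearing 90° from R; a 57° counterclockwise sweep puts E at bearing 147°, so E = R + 8.9·(cos 147°, sin 147°) = (-34.76, -4.053). Tangency of A1 to EF means the radius RE is perpendicular to EF, so EF runs along (−sin 147°, cos 147°); with |EF| = 18.1, F = (-44.62, -19.23). Then |GF| = |F − G| = 48.59.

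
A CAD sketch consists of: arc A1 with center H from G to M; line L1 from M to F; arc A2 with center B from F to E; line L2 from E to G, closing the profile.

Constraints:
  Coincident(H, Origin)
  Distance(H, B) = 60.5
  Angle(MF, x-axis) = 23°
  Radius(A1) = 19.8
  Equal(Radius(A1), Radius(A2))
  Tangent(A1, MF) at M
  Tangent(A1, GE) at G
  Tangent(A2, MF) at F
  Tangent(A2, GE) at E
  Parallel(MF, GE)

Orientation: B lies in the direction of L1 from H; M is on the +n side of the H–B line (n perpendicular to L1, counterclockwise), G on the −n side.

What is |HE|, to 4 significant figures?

63.66

The slot axis is L1's direction at 23.0°, so u = (cos 23.0°, sin 23.0°) = (0.9205, 0.3907) and n = (−sin 23.0°, cos 23.0°) = (-0.3907, 0.9205). H is at the origin and B lies 60.5 along u from H, so B = 60.5·u = (55.69, 23.64). Tangency of A1 to both parallel lines with radius 19.8 puts M and G at H ± 19.8·n: M = (-7.736, 18.23), G = (7.736, -18.23). Equal radii place F and E the same way about B: F = B + 19.8·n = (47.95, 41.87), E = B − 19.8·n = (63.43, 5.413). Then |HE| = |E − H| = 63.66.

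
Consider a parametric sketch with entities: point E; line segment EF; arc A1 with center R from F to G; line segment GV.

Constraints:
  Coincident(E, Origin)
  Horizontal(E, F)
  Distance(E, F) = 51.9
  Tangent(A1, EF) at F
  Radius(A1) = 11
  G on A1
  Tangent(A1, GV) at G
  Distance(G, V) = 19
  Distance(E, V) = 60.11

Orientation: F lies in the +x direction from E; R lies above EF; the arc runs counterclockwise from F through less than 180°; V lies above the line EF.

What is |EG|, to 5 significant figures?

63.370

E is at the origin; EF is horizontal with |EF| = 51.9 and F on the +x side, so F = (51.900, 0.0000). Tangency of A1 to EF means the radius RF is perpendicular to EF, so R = F + (0, 11) = (51.900, 11.000). Since RG ⟂ GV (tangency), |RV| = √(11.0² + 19.0²) = 21.954 regardless of where G sits on A1. So V lies on both circle(E, 60.11) and circle(R, 21.954); the above-EF intersection is V = (50.309, 32.897). G is the foot of the tangent from V: G = (60.995, 17.187).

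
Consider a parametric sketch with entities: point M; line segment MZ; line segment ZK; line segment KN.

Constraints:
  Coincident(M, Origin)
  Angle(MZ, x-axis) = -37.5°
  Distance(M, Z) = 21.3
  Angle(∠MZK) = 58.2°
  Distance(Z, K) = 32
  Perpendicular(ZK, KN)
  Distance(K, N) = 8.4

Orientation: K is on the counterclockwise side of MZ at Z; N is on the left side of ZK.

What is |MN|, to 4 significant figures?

22.93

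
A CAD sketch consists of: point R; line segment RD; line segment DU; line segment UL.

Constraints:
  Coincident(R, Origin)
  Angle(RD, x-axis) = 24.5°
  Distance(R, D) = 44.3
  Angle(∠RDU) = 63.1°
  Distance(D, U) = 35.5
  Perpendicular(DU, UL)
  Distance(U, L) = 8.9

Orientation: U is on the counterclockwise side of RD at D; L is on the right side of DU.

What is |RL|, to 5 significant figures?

50.815

R is at the origin; RD runs at 24.5° with length 44.3, so D = 44.3·(cos 24.5°, sin 24.5°) = (40.311, 18.371). ∠RDU = 63.1°, so DU runs at 24.5° + (180° − 63.1°) = 141.40° from the x-axis; with |DU| = 35.5, U = D + 35.5·(cos 141.40°, sin 141.40°) = (12.567, 40.519). The perpendicularity gives UL at right angles to DU; with |UL| = 8.9 on the right of DU, L = U + 8.9·(0.62388, 0.78152) = (18.120, 47.474). Then |RL| = |L − R| = 50.815.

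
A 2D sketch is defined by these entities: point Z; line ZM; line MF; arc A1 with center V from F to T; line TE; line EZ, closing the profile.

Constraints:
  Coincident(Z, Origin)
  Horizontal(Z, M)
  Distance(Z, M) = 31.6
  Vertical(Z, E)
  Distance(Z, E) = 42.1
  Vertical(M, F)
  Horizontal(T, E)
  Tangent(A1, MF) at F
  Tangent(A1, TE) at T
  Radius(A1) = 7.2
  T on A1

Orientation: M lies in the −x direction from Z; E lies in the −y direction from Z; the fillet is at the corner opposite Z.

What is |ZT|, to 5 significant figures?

48.660

Z is at the origin; ZM is horizontal with |ZM| = 31.6 and M on the −x side, so M = (-31.600, 0.0000). ZE is vertical with |ZE| = 42.1 and E on the −y side, so E = (0.0000, -42.100). The virtual corner opposite Z is at (-31.600, -42.100). The tangent condition forces VF to be normal to MF and since A1 is tangent to TE there, VT ⟂ TE, with radius 7.2, so the center V sits 7.2 in from both sides at V = (-24.400, -34.900). That places the tangent points at F = (-31.600, -34.900) on MF and T = (-24.400, -42.100) on TE. Then |ZT| = |T − Z| = 48.660.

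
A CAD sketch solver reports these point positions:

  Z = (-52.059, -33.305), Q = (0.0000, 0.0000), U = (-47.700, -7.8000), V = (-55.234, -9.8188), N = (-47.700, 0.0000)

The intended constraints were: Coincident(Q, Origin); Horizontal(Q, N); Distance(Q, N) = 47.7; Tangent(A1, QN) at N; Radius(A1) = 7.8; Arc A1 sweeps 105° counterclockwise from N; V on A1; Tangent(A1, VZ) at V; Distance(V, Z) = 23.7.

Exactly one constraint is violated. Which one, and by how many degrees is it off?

Tangent(A1, VZ) at V — off by 7.30°.

Q = (0.00, 0.00) ✓; Q.y = 0.00, N.y = 0.00 ✓; |QN| = 47.70 ✓; ∠(UN, NQ) = 90.00° ✓; |UN| = 7.800 ✓; bearing(U→V) − bearing(U→N) = 105.0° ✓; |UV| = 7.800 ✓; ∠(UV, VZ) = 97.30° ✗; |VZ| = 23.70 ✓.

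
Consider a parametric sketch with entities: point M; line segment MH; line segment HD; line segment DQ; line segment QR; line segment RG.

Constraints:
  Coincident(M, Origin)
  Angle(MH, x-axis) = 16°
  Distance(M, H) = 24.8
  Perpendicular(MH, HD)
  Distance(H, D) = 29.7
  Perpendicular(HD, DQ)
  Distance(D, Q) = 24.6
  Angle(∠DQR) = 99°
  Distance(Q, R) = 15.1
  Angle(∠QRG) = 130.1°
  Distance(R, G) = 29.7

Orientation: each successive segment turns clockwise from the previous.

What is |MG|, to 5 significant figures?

18.906

M is at the origin; MH runs at 16.0° with length 24.8, so H = (23.839, 6.8358). MH is perpendicular to HD, so HD runs at -74.000°; with |HD| = 29.7, D = (32.026, -21.714). HD ⟂ DQ, so DQ runs at -164.00°; with |DQ| = 24.6, Q = (8.3787, -28.494). ∠DQR = 99.0° gives QR at 115.00° from the x-axis; with |QR| = 15.1, R = (1.9971, -14.809). ∠QRG = 130.1° gives RG at 65.100° from the x-axis; with |RG| = 29.7, G = (14.502, 12.130). Then |MG| = |G − M| = 18.906.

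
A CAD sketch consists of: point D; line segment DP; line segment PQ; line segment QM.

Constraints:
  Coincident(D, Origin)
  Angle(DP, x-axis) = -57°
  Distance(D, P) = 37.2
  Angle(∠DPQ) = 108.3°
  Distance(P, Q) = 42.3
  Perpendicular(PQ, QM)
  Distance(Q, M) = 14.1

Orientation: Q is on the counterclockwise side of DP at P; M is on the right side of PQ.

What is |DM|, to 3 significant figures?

73.2

D is at the origin; DP runs at -57.0° with length 37.2, so P = 37.2·(cos -57.0°, sin -57.0°) = (20.3, -31.2). ∠DPQ = 108.3°, so PQ runs at -57.0° + (180° − 108.3°) = 14.7° from the x-axis; with |PQ| = 42.3, Q = P + 42.3·(cos 14.7°, sin 14.7°) = (61.2, -20.5). The perpendicularity gives QM at right angles to PQ; with |QM| = 14.1 on the right of PQ, M = Q + 14.1·(0.254, -0.967) = (64.8, -34.1). Then |DM| = |M − D| = 73.2.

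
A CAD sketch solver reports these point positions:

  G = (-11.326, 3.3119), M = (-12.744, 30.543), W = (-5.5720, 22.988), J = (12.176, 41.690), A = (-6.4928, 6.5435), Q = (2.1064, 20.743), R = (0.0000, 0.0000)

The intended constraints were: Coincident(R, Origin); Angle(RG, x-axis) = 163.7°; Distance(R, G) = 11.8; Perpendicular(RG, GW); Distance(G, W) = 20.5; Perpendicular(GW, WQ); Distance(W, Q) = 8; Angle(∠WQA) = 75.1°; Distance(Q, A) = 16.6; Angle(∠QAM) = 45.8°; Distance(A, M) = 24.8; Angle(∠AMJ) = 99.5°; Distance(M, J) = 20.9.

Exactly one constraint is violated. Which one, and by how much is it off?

Distance(M, J) = 20.9 — off by 6.40.

R = (0.00, 0.00) ✓; RG at 163.7° ✓; |RG| = 11.80 ✓; ∠(RG, GW) = 90.00° ✓; |GW| = 20.50 ✓; ∠(GW, WQ) = 90.00° ✓; |WQ| = 8.000 ✓; ∠WQA = 75.10° ✓; |QA| = 16.60 ✓; ∠QAM = 45.80° ✓; |AM| = 24.80 ✓; ∠AMJ = 99.50° ✓; |MJ| = 27.30 ✗.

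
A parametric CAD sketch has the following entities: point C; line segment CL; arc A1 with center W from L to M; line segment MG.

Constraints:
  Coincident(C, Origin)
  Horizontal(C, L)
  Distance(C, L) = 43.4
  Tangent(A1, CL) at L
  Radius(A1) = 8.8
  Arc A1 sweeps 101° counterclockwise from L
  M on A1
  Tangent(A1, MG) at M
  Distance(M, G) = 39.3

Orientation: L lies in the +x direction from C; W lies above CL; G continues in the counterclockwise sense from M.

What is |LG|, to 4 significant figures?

49.07

C is at the origin; C and L share the same y with |CL| = 43.4 and L on the +x side, so L = (43.40, 0.000). Tangency of A1 to CL means the radius WL is perpendicular to CL, so W = L + (0, 8.8) = (43.40, 8.800). On A1, L sits at bearing -90° from W; a 101° counterclockwise sweep puts M at bearing 11°, so M = W + 8.8·(cos 11°, sin 11°) = (52.04, 10.48). The tangent condition forces WM to be normal to MG, so MG runs along (−sin 11°, cos 11°); with |MG| = 39.3, G = (44.54, 49.06). Then |LG| = |G − L| = 49.07.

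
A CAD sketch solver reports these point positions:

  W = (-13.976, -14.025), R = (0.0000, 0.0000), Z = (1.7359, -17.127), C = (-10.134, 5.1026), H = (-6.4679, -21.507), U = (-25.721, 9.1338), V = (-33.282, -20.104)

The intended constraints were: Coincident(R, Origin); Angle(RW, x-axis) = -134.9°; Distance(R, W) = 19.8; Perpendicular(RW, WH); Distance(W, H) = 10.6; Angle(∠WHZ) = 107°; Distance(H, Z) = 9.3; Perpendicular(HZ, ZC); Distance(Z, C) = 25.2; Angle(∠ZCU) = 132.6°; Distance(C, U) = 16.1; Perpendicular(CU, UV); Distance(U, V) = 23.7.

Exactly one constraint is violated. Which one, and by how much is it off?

Distance(U, V) = 23.7 — off by 6.50.

R = (0.00, 0.00) ✓; RW at -134.9° ✓; |RW| = 19.80 ✓; ∠(RW, WH) = 90.00° ✓; |WH| = 10.60 ✓; ∠WHZ = 107.0° ✓; |HZ| = 9.300 ✓; ∠(HZ, ZC) = 90.00° ✓; |ZC| = 25.20 ✓; ∠ZCU = 132.6° ✓; |CU| = 16.10 ✓; ∠(CU, UV) = 90.00° ✓; |UV| = 30.20 ✗.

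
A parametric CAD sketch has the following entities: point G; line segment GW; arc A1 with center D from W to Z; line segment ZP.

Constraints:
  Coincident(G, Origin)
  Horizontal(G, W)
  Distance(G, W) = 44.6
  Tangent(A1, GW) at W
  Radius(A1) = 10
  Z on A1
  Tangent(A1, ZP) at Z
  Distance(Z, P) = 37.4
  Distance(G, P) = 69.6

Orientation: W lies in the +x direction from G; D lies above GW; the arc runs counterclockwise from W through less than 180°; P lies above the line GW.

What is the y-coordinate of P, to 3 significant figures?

48.3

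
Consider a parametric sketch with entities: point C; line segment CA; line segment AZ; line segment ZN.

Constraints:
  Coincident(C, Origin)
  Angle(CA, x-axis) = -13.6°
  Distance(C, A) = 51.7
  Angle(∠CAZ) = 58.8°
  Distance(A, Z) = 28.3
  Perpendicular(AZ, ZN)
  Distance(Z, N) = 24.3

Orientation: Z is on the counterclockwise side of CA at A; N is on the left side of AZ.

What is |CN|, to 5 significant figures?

19.980

C is at the origin; CA runs at -13.6° with length 51.7, so A = 51.7·(cos -13.6°, sin -13.6°) = (50.250, -12.157). ∠CAZ = 58.8°, so AZ runs at -13.6° + (180° − 58.8°) = 107.60° from the x-axis; with |AZ| = 28.3, Z = A + 28.3·(cos 107.60°, sin 107.60°) = (41.693, 14.818). AZ is perpendicular to ZN; with |ZN| = 24.3 on the left of AZ, N = Z + 24.3·(-0.95319, -0.30237) = (18.531, 7.4709). Then |CN| = |N − C| = 19.980.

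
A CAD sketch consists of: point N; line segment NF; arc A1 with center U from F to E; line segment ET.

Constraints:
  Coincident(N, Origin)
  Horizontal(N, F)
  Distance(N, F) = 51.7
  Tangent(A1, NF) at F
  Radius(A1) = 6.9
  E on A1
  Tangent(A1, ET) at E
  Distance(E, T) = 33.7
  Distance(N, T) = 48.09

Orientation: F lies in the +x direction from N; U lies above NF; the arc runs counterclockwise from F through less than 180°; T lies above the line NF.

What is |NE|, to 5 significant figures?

57.759

Checks: ∠(UF, FN) = 90.00° ✓; |UE| = 6.900 ✓; ∠(UE, ET) = 90.00° ✓; |ET| = 33.70 ✓; |NT| = 48.09 ✓.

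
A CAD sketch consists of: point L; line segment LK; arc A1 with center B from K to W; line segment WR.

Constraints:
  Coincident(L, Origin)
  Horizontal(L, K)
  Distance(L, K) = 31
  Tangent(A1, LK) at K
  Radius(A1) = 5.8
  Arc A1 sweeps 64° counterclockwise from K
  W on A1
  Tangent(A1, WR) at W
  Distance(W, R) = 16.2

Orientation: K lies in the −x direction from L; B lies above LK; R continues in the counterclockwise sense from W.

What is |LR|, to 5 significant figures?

25.819

On A1, K sits at bearing -90° from B; a 64° counterclockwise sweep puts W at bearing -26°, so W = B + 5.8·(cos -26°, sin -26°) = (-25.787, 3.2574). A1 meets WR tangentially, so BW is at right angles to WR, so WR runs along (−sin -26°, cos -26°); with |WR| = 16.2, R = (-18.685, 17.818). Then |LR| = |R − L| = 25.819.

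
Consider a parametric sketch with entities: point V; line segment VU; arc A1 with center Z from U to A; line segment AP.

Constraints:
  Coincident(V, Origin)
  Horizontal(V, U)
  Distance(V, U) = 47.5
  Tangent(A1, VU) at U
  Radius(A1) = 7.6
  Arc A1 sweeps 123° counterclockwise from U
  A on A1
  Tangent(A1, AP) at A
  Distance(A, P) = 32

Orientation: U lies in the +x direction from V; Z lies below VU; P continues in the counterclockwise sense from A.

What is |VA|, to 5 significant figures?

42.769

V is at the origin; V and U share the same y with |VU| = 47.5 and U on the +x side, so U = (47.500, 0.0000). Tangency of A1 to VU means the radius ZU is perpendicular to VU, so Z = U + (0, -7.6) = (47.500, -7.6000). On A1, U sits at bearing 90° from Z; a 123° counterclockwise sweep puts A at bearing 213°, so A = Z + 7.6·(cos 213°, sin 213°) = (41.126, -11.739). Then |VA| = |A − V| = 42.769.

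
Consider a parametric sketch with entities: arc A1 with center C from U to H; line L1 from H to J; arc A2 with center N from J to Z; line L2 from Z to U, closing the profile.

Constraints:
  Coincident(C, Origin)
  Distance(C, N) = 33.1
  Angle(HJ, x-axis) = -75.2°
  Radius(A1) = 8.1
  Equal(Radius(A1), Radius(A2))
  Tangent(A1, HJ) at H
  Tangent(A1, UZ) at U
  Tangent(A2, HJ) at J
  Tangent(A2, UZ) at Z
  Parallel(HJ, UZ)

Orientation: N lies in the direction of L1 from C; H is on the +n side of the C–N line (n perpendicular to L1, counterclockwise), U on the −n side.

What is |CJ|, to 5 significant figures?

34.077

Tangency of A1 to both parallel lines with radius 8.1 puts H and U at C ± 8.1·n: H = (7.8313, 2.0691), U = (-7.8313, -2.0691). Equal radii place J and Z the same way about N: J = N + 8.1·n = (16.287, -29.933), Z = N − 8.1·n = (0.62399, -34.071). Then |CJ| = |J − C| = 34.077.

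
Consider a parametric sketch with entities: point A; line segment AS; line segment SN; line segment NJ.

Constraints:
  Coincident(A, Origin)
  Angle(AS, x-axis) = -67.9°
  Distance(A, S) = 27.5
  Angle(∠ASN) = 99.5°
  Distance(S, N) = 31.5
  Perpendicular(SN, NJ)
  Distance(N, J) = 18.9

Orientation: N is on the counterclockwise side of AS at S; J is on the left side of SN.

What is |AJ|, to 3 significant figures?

37.0

∠ASN = 99.5°, so SN runs at -67.9° + (180° − 99.5°) = 12.6° from the x-axis; with |SN| = 31.5, N = S + 31.5·(cos 12.6°, sin 12.6°) = (41.1, -18.6). SN is perpendicular to NJ; with |NJ| = 18.9 on the left of SN, J = N + 18.9·(-0.218, 0.976) = (37.0, -0.163). Then |AJ| = |J − A| = 37.0.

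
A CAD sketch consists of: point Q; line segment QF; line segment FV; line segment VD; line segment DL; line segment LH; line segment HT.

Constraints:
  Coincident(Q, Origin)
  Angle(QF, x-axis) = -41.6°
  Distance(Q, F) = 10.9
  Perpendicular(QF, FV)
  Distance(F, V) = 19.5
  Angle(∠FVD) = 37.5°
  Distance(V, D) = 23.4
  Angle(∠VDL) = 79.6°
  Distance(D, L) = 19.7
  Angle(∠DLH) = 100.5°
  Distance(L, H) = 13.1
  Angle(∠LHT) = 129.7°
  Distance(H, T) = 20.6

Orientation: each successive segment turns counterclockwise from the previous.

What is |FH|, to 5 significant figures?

11.525

Q is at the origin; QF runs at -41.6° with length 10.9, so F = (8.1510, -7.2368). QF is perpendicular to FV, so FV runs at 48.400°; with |FV| = 19.5, V = (21.098, 7.3453). ∠FVD = 37.5° gives VD at -169.10° from the x-axis; with |VD| = 23.4, D = (-1.8803, 2.9204). ∠VDL = 79.6° gives DL at -68.700° from the x-axis; with |DL| = 19.7, L = (5.2758, -15.434). ∠DLH = 100.5° gives LH at 10.800° from the x-axis; with |LH| = 13.1, H = (18.144, -12.979). Then |FH| = |H − F| = 11.525.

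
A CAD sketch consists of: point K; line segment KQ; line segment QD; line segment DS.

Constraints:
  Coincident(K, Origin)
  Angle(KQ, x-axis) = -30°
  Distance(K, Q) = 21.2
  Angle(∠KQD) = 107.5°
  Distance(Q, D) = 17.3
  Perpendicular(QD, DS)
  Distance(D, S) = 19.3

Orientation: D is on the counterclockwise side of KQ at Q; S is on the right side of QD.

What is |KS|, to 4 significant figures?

46.07

K is at the origin; KQ runs at -30.0° with length 21.2, so Q = 21.2·(cos -30.0°, sin -30.0°) = (18.36, -10.60). ∠KQD = 107.5°, so QD runs at -30.0° + (180° − 107.5°) = 42.50° from the x-axis; with |QD| = 17.3, D = Q + 17.3·(cos 42.50°, sin 42.50°) = (31.11, 1.088). The perpendicularity gives DS at right angles to QD; with |DS| = 19.3 on the right of QD, S = D + 19.3·(0.6756, -0.7373) = (44.15, -13.14). Then |KS| = |S − K| = 46.07.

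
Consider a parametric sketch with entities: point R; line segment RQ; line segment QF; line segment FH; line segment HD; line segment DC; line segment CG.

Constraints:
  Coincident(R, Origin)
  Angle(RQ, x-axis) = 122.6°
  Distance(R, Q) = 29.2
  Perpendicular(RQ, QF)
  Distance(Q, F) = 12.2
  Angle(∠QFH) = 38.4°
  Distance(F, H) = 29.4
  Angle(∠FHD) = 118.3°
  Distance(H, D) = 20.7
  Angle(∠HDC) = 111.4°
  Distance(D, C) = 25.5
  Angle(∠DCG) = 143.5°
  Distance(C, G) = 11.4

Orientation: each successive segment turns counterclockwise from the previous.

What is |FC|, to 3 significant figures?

44.0

R is at the origin; RQ runs at 122.6° with length 29.2, so Q = (-15.7, 24.6). RQ ⟂ QF, so QF runs at -147°; with |QF| = 12.2, F = (-26.0, 18.0). ∠QFH = 38.4° gives FH at -5.80° from the x-axis; with |FH| = 29.4, H = (3.24, 15.1). ∠FHD = 118.3° gives HD at 55.9° from the x-axis; with |HD| = 20.7, D = (14.8, 32.2). ∠HDC = 111.4° gives DC at 124° from the x-axis; with |DC| = 25.5, C = (0.401, 53.2). Then |FC| = |C − F| = 44.0.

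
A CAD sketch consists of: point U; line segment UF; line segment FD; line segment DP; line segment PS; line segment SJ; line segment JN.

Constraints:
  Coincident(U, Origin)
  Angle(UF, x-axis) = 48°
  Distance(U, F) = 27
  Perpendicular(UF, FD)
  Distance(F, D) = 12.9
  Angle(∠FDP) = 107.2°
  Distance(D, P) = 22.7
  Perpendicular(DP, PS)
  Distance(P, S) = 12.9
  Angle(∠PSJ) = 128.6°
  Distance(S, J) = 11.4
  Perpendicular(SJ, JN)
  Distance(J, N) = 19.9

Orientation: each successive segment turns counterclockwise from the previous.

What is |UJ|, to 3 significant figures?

8.19

U is at the origin; UF runs at 48.0° with length 27.0, so F = (18.1, 20.1). UF is perpendicular to FD, so FD runs at 138°; with |FD| = 12.9, D = (8.48, 28.7). ∠FDP = 107.2° gives DP at -149° from the x-axis; with |DP| = 22.7, P = (-11.0, 17.1). DP is perpendicular to PS, so PS runs at -59.2°; with |PS| = 12.9, S = (-4.41, 5.99). ∠PSJ = 128.6° gives SJ at -7.80° from the x-axis; with |SJ| = 11.4, J = (6.88, 4.45). Then |UJ| = |J − U| = 8.19.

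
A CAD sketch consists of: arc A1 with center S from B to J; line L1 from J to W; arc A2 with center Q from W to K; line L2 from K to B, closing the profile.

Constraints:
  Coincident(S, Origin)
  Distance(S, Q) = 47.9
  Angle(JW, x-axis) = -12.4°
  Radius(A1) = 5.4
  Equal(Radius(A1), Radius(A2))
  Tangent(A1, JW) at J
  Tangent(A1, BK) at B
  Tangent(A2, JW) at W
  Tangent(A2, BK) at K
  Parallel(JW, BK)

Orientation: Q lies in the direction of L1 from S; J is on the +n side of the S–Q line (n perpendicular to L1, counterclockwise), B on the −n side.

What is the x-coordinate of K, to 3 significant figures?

45.6

The slot axis is L1's direction at -12.4°, so u = (cos -12.4°, sin -12.4°) = (0.977, -0.215) and n = (−sin -12.4°, cos -12.4°) = (0.215, 0.977). S is at the origin and Q lies 47.9 along u from S, so Q = 47.9·u = (46.8, -10.3). Tangency of A1 to both parallel lines with radius 5.4 puts J and B at S ± 5.4·n: J = (1.16, 5.27), B = (-1.16, -5.27). Equal radii place W and K the same way about Q: W = Q + 5.4·n = (47.9, -5.01), K = Q − 5.4·n = (45.6, -15.6). So K.x = 45.6.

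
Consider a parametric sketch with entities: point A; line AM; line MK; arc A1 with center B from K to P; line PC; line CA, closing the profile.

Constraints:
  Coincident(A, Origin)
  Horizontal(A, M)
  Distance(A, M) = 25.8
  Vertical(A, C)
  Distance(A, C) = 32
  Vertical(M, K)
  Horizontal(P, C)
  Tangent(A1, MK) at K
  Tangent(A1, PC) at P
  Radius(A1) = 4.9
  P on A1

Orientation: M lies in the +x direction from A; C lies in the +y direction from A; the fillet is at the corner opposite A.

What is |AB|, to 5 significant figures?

34.223

A is at the origin; AM is horizontal with |AM| = 25.8 and M on the +x side, so M = (25.800, 0.0000). A and C share the same x with |AC| = 32.0 and C on the +y side, so C = (0.0000, 32.000). The virtual corner opposite A is at (25.800, 32.000). A1 meets MK tangentially, so BK is at right angles to MK and the tangent condition forces BP to be normal to PC, with radius 4.9, so the center B sits 4.9 in from both sides at B = (20.900, 27.100). Then |AB| = |B − A| = 34.223.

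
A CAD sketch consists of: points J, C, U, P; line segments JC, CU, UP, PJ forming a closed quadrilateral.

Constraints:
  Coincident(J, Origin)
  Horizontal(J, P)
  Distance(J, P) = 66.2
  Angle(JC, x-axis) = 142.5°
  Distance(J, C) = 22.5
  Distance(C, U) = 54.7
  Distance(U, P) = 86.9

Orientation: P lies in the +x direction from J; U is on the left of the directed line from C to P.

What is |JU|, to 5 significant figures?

63.141

Checks: |CU| = 54.70 ✓; |UP| = 86.90 ✓.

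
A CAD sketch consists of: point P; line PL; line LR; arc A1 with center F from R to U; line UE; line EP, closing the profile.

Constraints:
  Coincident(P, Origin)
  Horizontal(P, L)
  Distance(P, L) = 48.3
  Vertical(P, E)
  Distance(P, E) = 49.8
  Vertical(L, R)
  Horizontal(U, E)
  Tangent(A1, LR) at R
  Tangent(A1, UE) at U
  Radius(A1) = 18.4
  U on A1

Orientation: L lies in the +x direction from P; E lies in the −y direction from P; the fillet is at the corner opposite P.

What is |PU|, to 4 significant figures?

58.09

P is at the origin; PL is horizontal with |PL| = 48.3 and L on the +x side, so L = (48.30, 0.000). PE is vertical with |PE| = 49.8 and E on the −y side, so E = (0.000, -49.80). The virtual corner opposite P is at (48.30, -49.80). A1 meets LR tangentially, so FR is at right angles to LR and tangency of A1 to UE means the radius FU is perpendicular to UE, with radius 18.4, so the center F sits 18.4 in from both sides at F = (29.90, -31.40). That places the tangent points at R = (48.30, -31.40) on LR and U = (29.90, -49.80) on UE. Then |PU| = |U − P| = 58.09.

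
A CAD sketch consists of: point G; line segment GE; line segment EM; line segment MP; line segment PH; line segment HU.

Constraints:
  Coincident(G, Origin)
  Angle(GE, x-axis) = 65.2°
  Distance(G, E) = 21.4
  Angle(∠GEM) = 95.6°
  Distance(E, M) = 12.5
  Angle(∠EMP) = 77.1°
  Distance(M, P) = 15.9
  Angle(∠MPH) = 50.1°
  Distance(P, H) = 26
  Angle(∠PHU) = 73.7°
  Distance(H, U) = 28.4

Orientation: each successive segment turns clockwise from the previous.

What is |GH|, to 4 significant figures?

26.92

∠EMP = 77.1° gives MP at -122.1° from the x-axis; with |MP| = 15.9, P = (12.33, 1.846). ∠MPH = 50.1° gives PH at 108.0° from the x-axis; with |PH| = 26.0, H = (4.297, 26.57). Then |GH| = |H − G| = 26.92.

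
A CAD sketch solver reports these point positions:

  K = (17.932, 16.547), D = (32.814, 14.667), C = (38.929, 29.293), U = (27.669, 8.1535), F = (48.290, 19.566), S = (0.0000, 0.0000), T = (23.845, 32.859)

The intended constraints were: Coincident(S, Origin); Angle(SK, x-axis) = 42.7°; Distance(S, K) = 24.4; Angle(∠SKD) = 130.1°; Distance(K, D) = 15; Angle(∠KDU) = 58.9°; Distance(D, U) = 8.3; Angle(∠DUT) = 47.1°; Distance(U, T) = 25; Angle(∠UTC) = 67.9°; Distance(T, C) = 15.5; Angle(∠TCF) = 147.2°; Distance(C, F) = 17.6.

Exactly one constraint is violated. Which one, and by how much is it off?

Distance(C, F) = 17.6 — off by 4.10.

S = (0.00, 0.00) ✓; SK at 42.70° ✓; |SK| = 24.40 ✓; ∠SKD = 130.1° ✓; |KD| = 15.00 ✓; ∠KDU = 58.89° ✓; |DU| = 8.300 ✓; ∠DUT = 47.10° ✓; |UT| = 25.00 ✓; ∠UTC = 67.90° ✓; |TC| = 15.50 ✓; ∠TCF = 147.2° ✓; |CF| = 13.50 ✗.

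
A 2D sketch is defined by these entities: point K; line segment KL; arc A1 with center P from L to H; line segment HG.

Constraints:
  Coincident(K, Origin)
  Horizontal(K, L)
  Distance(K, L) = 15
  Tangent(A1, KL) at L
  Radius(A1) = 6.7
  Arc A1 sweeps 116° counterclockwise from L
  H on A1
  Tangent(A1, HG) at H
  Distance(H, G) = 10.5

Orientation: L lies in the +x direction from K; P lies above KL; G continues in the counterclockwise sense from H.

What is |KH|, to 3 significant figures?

23.1

The tangent condition forces PL to be normal to KL, so P = L + (0, 6.7) = (15.0, 6.70). On A1, L sits at bearing -90° from P; a 116° counterclockwise sweep puts H at bearing 26°, so H = P + 6.7·(cos 26°, sin 26°) = (21.0, 9.64). Then |KH| = |H − K| = 23.1.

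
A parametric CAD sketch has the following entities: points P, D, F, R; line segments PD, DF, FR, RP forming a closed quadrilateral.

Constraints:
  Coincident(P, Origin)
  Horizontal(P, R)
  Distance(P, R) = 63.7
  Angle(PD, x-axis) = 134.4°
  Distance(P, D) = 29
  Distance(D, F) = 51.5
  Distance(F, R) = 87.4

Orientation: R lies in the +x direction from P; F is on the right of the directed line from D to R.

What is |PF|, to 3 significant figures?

35.7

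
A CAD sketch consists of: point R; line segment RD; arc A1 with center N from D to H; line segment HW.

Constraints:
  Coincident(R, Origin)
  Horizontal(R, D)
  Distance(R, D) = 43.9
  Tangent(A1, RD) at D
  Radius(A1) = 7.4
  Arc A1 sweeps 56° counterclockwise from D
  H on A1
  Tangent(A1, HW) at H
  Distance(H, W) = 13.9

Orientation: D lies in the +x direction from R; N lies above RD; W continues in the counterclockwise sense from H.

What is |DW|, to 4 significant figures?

20.30

R is at the origin; RD is horizontal with |RD| = 43.9 and D on the +x side, so D = (43.90, 0.000). The tangent condition forces ND to be normal to RD, so N = D + (0, 7.4) = (43.90, 7.400). On A1, D sits at bearing -90° from N; a 56° counterclockwise sweep puts H at bearing -34°, so H = N + 7.4·(cos -34°, sin -34°) = (50.03, 3.262). A1 meets HW tangentially, so NH is at right angles to HW, so HW runs along (−sin -34°, cos -34°); with |HW| = 13.9, W = (57.81, 14.79). Then |DW| = |W − D| = 20.30.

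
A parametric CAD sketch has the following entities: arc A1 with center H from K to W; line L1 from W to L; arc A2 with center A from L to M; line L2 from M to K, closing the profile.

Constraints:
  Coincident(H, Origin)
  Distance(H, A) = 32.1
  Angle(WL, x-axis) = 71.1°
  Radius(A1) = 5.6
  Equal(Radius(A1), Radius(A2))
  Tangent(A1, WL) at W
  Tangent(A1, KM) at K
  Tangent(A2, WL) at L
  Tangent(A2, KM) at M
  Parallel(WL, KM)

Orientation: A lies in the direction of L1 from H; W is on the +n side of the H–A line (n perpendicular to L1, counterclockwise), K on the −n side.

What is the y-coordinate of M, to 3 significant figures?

28.6

The slot axis is L1's direction at 71.1°, so u = (cos 71.1°, sin 71.1°) = (0.324, 0.946) and n = (−sin 71.1°, cos 71.1°) = (-0.946, 0.324). H is at the origin and A lies 32.1 along u from H, so A = 32.1·u = (10.4, 30.4). Tangency of A1 to both parallel lines with radius 5.6 puts W and K at H ± 5.6·n: W = (-5.30, 1.81), K = (5.30, -1.81). Equal radii place L and M the same way about A: L = A + 5.6·n = (5.10, 32.2), M = A − 5.6·n = (15.7, 28.6). So M.y = 28.6.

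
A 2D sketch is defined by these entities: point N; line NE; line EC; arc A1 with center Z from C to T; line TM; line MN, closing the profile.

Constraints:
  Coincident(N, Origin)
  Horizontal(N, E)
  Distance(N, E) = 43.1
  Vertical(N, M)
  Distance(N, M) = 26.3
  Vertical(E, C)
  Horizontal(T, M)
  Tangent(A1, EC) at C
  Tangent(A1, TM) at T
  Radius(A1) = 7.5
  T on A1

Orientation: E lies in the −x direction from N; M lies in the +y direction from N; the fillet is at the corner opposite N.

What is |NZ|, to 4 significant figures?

40.26

N is at the origin; NE is horizontal with |NE| = 43.1 and E on the −x side, so E = (-43.10, 0.000). N and M share the same x with |NM| = 26.3 and M on the +y side, so M = (0.000, 26.30). The virtual corner opposite N is at (-43.10, 26.30). Tangency of A1 to EC means the radius ZC is perpendicular to EC and since A1 is tangent to TM there, ZT ⟂ TM, with radius 7.5, so the center Z sits 7.5 in from both sides at Z = (-35.60, 18.80). Then |NZ| = |Z − N| = 40.26.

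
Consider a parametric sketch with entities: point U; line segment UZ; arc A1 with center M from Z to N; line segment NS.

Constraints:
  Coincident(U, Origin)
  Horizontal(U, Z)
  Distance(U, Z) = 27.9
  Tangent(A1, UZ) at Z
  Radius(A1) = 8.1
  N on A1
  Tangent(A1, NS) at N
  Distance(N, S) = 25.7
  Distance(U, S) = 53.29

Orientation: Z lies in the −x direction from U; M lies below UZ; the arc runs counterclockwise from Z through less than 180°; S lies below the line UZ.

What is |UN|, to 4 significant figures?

35.87

Checks: |MN| = 8.100 ✓; ∠(MN, NS) = 90.00° ✓; |NS| = 25.70 ✓; |US| = 53.29 ✓.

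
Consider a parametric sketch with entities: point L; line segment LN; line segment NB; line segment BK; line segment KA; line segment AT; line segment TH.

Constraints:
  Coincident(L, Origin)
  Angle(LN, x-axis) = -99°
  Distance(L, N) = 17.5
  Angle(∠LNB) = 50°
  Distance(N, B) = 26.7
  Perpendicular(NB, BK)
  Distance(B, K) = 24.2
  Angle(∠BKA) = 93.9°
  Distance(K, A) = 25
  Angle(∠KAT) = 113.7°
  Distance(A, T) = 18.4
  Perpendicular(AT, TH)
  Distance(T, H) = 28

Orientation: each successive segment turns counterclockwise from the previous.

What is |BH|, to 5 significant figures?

9.2891

∠KAT = 113.7° gives AT at -86.600° from the x-axis; with |AT| = 18.4, T = (-13.479, -12.546). The perpendicularity gives TH at right angles to AT, so TH runs at 3.4000°; with |TH| = 28.0, H = (14.471, -10.885). Then |BH| = |H − B| = 9.2891.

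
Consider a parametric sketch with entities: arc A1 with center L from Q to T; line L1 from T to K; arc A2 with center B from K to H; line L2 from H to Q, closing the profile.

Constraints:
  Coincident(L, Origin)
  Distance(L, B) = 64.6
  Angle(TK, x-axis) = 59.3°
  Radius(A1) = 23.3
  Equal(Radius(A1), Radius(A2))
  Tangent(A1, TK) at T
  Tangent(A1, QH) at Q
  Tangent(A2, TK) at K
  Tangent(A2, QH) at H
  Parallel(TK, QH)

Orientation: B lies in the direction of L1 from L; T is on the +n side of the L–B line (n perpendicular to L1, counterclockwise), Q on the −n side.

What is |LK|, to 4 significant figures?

68.67

The slot axis is L1's direction at 59.3°, so u = (cos 59.3°, sin 59.3°) = (0.5105, 0.8599) and n = (−sin 59.3°, cos 59.3°) = (-0.8599, 0.5105). L is at the origin and B lies 64.6 along u from L, so B = 64.6·u = (32.98, 55.55). Tangency of A1 to both parallel lines with radius 23.3 puts T and Q at L ± 23.3·n: T = (-20.03, 11.90), Q = (20.03, -11.90). Equal radii place K and H the same way about B: K = B + 23.3·n = (12.95, 67.44), H = B − 23.3·n = (53.02, 43.65). Then |LK| = |K − L| = 68.67.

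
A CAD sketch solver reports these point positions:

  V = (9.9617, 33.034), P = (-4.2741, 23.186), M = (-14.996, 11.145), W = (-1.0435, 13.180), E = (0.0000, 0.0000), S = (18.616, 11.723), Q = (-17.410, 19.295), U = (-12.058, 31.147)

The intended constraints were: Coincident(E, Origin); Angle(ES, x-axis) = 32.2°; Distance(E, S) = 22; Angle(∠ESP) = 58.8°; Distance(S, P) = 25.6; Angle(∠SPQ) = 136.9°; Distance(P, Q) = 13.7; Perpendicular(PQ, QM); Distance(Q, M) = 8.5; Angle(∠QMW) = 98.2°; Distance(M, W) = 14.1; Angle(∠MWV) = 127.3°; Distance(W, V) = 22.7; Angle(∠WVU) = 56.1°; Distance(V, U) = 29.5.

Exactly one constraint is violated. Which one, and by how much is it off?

Distance(V, U) = 29.5 — off by 7.40.

E = (0.00, 0.00) ✓; ES at 32.20° ✓; |ES| = 22.00 ✓; ∠ESP = 58.80° ✓; |SP| = 25.60 ✓; ∠SPQ = 136.9° ✓; |PQ| = 13.70 ✓; ∠(PQ, QM) = 90.00° ✓; |QM| = 8.500 ✓; ∠QMW = 98.20° ✓; |MW| = 14.10 ✓; ∠MWV = 127.3° ✓; |WV| = 22.70 ✓; ∠WVU = 56.10° ✓; |VU| = 22.10 ✗.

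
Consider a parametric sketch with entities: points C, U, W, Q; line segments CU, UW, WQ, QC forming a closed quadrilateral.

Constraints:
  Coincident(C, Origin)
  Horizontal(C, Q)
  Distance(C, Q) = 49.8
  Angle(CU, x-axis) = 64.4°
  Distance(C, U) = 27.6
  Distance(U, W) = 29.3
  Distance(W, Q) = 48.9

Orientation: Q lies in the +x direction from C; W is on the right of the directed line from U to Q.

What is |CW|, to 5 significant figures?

2.4687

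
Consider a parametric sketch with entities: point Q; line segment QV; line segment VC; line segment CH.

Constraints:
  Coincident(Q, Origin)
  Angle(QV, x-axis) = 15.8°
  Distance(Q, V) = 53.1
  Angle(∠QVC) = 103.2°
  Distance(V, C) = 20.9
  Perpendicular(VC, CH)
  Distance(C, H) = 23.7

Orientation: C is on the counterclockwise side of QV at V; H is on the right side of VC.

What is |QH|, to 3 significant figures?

82.3

∠QVC = 103.2°, so VC runs at 15.8° + (180° − 103.2°) = 92.6° from the x-axis; with |VC| = 20.9, C = V + 20.9·(cos 92.6°, sin 92.6°) = (50.1, 35.3). VC ⟂ CH; with |CH| = 23.7 on the right of VC, H = C + 23.7·(0.999, 0.0454) = (73.8, 36.4). Then |QH| = |H − Q| = 82.3.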